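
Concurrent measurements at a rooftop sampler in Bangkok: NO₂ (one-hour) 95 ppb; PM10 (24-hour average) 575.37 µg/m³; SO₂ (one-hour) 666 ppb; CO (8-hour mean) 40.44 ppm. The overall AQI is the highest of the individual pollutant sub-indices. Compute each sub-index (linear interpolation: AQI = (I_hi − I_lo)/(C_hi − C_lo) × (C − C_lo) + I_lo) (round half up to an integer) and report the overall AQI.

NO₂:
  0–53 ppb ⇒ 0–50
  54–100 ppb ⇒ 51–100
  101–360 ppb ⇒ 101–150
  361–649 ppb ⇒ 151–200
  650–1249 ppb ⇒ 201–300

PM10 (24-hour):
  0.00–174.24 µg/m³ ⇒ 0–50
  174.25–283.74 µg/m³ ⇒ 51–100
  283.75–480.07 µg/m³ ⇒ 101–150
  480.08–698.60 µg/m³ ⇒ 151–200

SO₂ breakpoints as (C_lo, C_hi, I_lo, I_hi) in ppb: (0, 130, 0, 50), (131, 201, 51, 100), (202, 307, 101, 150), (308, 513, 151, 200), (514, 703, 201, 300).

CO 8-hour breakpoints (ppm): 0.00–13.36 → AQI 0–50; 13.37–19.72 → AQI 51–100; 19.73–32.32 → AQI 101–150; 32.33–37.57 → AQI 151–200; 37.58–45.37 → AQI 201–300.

NO₂: 95 ∈ [54, 100] ↔ index [51, 100].
51 + (95−54)·(100−51)/(100−54) = 51 + 41·49/46 ≈ 94.67, so AQI = 95.
PM10: row 480.08–698.60 (AQI 151–200). (200−151)·(575.37−480.08)/(698.60−480.08) + 151 = 49·95.29/218.52 + 151 ≈ 172.37 → 172.
SO₂: row 514–703 (AQI 201–300). (300−201)·(666−514)/(703−514) + 201 = 99·152/189 + 201 ≈ 280.62 → 281.
CO 40.44: bracket 37.58–45.37 → index 201–300; slope 99/7.79, offset 2.86.
AQI = 201 + 99/7.79·2.86 ≈ 237.35 ⇒ 237.
Sub-indices: NO₂→95, PM10→172, SO₂→281, CO→237. Overall AQI = max = 281; dominant pollutant is SO₂.

281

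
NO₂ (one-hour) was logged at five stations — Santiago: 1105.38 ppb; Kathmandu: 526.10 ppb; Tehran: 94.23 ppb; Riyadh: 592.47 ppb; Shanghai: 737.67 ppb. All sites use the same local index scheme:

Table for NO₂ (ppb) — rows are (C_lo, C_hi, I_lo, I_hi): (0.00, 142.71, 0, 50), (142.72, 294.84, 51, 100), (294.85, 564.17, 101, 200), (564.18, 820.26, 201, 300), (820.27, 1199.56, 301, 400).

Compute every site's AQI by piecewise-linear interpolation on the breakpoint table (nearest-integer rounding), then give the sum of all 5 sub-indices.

Santiago 1105.38: bracket 820.27–1199.56 → index 301–400; slope 99/379.29, offset 285.11.
AQI = 301 + 99/379.29·285.11 ≈ 375.42 ⇒ 375.
Kathmandu: 526.10 ∈ [294.85, 564.17] ↔ index [101, 200].
101 + (526.10−294.85)·(200−101)/(564.17−294.85) = 101 + 231.25·99/269.32 ≈ 186.01, so AQI = 186.
Tehran: 94.23 ∈ [0.00, 142.71] ↔ index [0, 50].
0 + (94.23−0.00)·(50−0)/(142.71−0.00) = 0 + 94.23·50/142.71 ≈ 33.01, so AQI = 33.
Riyadh: 592.47 ∈ [564.18, 820.26] ↔ index [201, 300].
201 + (592.47−564.18)·(300−201)/(820.26−564.18) = 201 + 28.29·99/256.08 ≈ 211.94, so AQI = 212.
Shanghai: 737.67 lies in 564.18–820.26, so I_lo=201, I_hi=300, C_lo=564.18, C_hi=820.26.
(300−201)/(820.26−564.18) × (737.67−564.18) + 201 = 99/256.08 × 173.49 + 201 ≈ 268.07 → 268.
AQIs: Santiago=375, Kathmandu=186, Tehran=33, Riyadh=212, Shanghai=268. Sum = 375 + 186 + 33 + 212 + 268 = 1074.

1074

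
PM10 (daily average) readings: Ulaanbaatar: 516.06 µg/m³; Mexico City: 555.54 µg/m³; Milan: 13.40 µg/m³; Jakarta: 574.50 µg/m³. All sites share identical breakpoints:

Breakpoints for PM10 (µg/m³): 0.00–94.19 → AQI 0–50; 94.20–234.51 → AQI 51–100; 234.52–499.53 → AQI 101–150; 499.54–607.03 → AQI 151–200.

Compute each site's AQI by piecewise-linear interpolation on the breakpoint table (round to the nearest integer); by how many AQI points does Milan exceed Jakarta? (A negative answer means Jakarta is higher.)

-178

Ulaanbaatar: 516.06 ∈ [499.54, 607.03] ↔ index [151, 200].
151 + (516.06−499.54)·(200−151)/(607.03−499.54) = 151 + 16.52·49/107.49 ≈ 158.53, so AQI = 159.
Mexico City: 555.54 lies in 499.54–607.03, so I_lo=151, I_hi=200, C_lo=499.54, C_hi=607.03.
(200−151)/(607.03−499.54) × (555.54−499.54) + 151 = 49/107.49 × 56.00 + 151 ≈ 176.53 → 177.
Milan: row 0.00–94.19 (AQI 0–50). (50−0)·(13.40−0.00)/(94.19−0.00) + 0 = 50·13.40/94.19 + 0 ≈ 7.11 → 7.
Jakarta: row 499.54–607.03 (AQI 151–200). (200−151)·(574.50−499.54)/(607.03−499.54) + 151 = 49·74.96/107.49 + 151 ≈ 185.17 → 185.
AQIs: Ulaanbaatar=159, Mexico City=177, Milan=7, Jakarta=185. Milan (7) − Jakarta (185) = -178.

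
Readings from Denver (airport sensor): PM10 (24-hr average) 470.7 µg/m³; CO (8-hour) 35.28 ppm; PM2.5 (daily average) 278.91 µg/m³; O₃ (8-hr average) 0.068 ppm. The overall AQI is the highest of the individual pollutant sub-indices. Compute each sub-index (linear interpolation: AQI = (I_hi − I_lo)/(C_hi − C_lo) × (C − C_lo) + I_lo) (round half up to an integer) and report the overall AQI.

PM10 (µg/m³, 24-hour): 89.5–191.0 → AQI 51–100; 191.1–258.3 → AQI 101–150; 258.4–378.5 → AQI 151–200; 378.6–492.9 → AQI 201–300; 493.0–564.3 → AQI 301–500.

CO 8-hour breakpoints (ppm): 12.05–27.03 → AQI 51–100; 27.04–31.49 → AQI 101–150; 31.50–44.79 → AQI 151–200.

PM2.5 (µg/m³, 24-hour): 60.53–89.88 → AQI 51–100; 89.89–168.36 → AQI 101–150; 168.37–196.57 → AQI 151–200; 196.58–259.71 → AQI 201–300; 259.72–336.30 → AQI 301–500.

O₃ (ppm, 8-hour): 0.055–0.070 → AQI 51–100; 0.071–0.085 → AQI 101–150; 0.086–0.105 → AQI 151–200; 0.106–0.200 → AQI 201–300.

351

PM10: row 378.6–492.9 (AQI 201–300). (300−201)·(470.7−378.6)/(492.9−378.6) + 201 = 99·92.1/114.3 + 201 ≈ 280.77 → 281.
CO 35.28: bracket 31.50–44.79 → index 151–200; slope 49/13.29, offset 3.78.
AQI = 151 + 49/13.29·3.78 ≈ 164.94 ⇒ 165.
PM2.5 278.91: bracket 259.72–336.30 → index 301–500; slope 199/76.58, offset 19.19.
AQI = 301 + 199/76.58·19.19 ≈ 350.87 ⇒ 351.
O₃ 0.068: bracket 0.055–0.070 → index 51–100; slope 49/0.015, offset 0.013.
AQI = 51 + 49/0.015·0.013 ≈ 93.47 ⇒ 93.
Sub-indices: PM10→281, CO→165, PM2.5→351, O₃→93. Overall AQI = max = 351; dominant pollutant is PM2.5.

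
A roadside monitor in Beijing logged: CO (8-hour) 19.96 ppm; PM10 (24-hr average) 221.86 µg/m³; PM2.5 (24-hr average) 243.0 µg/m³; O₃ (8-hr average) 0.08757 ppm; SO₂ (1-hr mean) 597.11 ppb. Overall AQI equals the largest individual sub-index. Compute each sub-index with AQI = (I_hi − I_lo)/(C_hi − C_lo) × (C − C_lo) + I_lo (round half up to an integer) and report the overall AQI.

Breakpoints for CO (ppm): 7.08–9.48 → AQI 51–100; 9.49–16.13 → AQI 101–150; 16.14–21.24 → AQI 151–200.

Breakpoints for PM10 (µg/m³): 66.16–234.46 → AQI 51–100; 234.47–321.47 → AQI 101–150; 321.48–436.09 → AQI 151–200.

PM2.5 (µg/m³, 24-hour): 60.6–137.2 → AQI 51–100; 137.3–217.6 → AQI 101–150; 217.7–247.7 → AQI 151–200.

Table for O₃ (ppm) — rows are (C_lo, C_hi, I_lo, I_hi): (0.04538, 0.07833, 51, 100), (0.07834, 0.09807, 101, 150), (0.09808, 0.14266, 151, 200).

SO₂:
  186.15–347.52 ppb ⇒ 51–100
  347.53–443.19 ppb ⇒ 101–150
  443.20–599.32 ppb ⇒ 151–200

199

CO 19.96: bracket 16.14–21.24 → index 151–200; slope 49/5.10, offset 3.82.
AQI = 151 + 49/5.10·3.82 ≈ 187.70 ⇒ 188.
PM10: 221.86 ∈ [66.16, 234.46] ↔ index [51, 100].
51 + (221.86−66.16)·(100−51)/(234.46−66.16) = 51 + 155.70·49/168.30 ≈ 96.33, so AQI = 96.
PM2.5 243.0: bracket 217.7–247.7 → index 151–200; slope 49/30.0, offset 25.3.
AQI = 151 + 49/30.0·25.3 ≈ 192.32 ⇒ 192.
O₃: 0.08757 ∈ [0.07834, 0.09807] ↔ index [101, 150].
101 + (0.08757−0.07834)·(150−101)/(0.09807−0.07834) = 101 + 0.00923·49/0.01973 ≈ 123.92, so AQI = 124.
SO₂: 597.11 ∈ [443.20, 599.32] ↔ index [151, 200].
151 + (597.11−443.20)·(200−151)/(599.32−443.20) = 151 + 153.91·49/156.12 ≈ 199.31, so AQI = 199.
Sub-indices: CO→188, PM10→96, PM2.5→192, O₃→124, SO₂→199. Overall AQI = max = 199; dominant pollutant is SO₂.
AQI 199: Unhealthy.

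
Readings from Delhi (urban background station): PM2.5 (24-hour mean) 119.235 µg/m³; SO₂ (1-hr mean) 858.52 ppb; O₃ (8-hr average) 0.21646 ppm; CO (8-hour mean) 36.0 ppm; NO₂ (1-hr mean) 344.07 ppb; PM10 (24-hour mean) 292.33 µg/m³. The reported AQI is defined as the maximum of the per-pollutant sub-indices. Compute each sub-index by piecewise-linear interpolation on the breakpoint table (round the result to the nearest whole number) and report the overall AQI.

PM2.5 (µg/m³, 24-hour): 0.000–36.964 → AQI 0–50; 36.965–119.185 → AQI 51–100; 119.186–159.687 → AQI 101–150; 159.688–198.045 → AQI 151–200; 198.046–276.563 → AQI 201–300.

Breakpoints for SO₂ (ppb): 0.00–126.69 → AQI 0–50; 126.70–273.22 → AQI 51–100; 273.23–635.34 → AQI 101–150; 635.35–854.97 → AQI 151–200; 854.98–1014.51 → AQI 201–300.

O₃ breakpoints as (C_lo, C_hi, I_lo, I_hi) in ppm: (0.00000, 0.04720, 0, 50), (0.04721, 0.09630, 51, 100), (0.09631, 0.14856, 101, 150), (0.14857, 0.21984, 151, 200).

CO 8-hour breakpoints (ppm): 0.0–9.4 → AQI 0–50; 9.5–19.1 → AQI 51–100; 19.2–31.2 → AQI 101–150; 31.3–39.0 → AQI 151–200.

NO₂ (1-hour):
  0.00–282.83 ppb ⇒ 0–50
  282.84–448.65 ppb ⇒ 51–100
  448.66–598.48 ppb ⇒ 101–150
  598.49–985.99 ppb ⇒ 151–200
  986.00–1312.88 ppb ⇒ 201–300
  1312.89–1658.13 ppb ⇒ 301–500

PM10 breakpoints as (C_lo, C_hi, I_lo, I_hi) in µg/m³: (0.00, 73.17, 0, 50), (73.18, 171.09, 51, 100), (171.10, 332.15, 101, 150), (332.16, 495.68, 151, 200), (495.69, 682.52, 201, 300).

PM2.5 119.235: bracket 119.186–159.687 → index 101–150; slope 49/40.501, offset 0.049.
AQI = 101 + 49/40.501·0.049 ≈ 101.06 ⇒ 101.
SO₂: 858.52 ∈ [854.98, 1014.51] ↔ index [201, 300].
201 + (858.52−854.98)·(300−201)/(1014.51−854.98) = 201 + 3.54·99/159.53 ≈ 203.20, so AQI = 203.
O₃: row 0.14857–0.21984 (AQI 151–200). (200−151)·(0.21646−0.14857)/(0.21984−0.14857) + 151 = 49·0.06789/0.07127 + 151 ≈ 197.68 → 198.
CO: 36.0 lies in 31.3–39.0, so I_lo=151, I_hi=200, C_lo=31.3, C_hi=39.0.
(200−151)/(39.0−31.3) × (36.0−31.3) + 151 = 49/7.7 × 4.7 + 151 ≈ 180.91 → 181.
NO₂: 344.07 lies in 282.84–448.65, so I_lo=51, I_hi=100, C_lo=282.84, C_hi=448.65.
(100−51)/(448.65−282.84) × (344.07−282.84) + 51 = 49/165.81 × 61.23 + 51 ≈ 69.09 → 69.
PM10: row 171.10–332.15 (AQI 101–150). (150−101)·(292.33−171.10)/(332.15−171.10) + 101 = 49·121.23/161.05 + 101 ≈ 137.88 → 138.
Sub-indices: PM2.5→101, SO₂→203, O₃→198, CO→181, NO₂→69, PM10→138. Overall AQI = max = 203; dominant pollutant is SO₂.

203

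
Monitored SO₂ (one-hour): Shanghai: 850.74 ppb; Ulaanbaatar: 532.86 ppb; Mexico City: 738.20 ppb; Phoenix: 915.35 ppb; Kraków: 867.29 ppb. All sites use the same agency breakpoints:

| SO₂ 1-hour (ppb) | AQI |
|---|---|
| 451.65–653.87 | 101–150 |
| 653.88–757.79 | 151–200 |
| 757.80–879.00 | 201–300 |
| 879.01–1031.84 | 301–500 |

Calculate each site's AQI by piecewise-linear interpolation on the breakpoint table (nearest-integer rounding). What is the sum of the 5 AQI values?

1227

Shanghai: row 757.80–879.00 (AQI 201–300). (300−201)·(850.74−757.80)/(879.00−757.80) + 201 = 99·92.94/121.20 + 201 ≈ 276.92 → 277.
Ulaanbaatar: 532.86 ∈ [451.65, 653.87] ↔ index [101, 150].
101 + (532.86−451.65)·(150−101)/(653.87−451.65) = 101 + 81.21·49/202.22 ≈ 120.68, so AQI = 121.
Mexico City 738.20: bracket 653.88–757.79 → index 151–200; slope 49/103.91, offset 84.32.
AQI = 151 + 49/103.91·84.32 ≈ 190.76 ⇒ 191.
Phoenix 915.35: bracket 879.01–1031.84 → index 301–500; slope 199/152.83, offset 36.34.
AQI = 301 + 199/152.83·36.34 ≈ 348.32 ⇒ 348.
Kraków: 867.29 ∈ [757.80, 879.00] ↔ index [201, 300].
201 + (867.29−757.80)·(300−201)/(879.00−757.80) = 201 + 109.49·99/121.20 ≈ 290.43, so AQI = 290.
AQIs: Shanghai=277, Ulaanbaatar=121, Mexico City=191, Phoenix=348, Kraków=290. Sum = 277 + 121 + 191 + 348 + 290 = 1227.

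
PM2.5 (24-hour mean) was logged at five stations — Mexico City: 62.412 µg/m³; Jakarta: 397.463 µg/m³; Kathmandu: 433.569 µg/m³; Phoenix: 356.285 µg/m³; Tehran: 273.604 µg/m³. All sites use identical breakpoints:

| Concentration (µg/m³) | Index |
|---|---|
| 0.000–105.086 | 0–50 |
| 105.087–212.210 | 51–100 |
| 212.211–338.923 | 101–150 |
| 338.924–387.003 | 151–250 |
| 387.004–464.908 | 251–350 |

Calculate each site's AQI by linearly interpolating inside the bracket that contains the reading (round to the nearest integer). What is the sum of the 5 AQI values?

916

Mexico City 62.412: bracket 0.000–105.086 → index 0–50; slope 50/105.086, offset 62.412.
AQI = 0 + 50/105.086·62.412 ≈ 29.70 ⇒ 30.
Jakarta: 397.463 ∈ [387.004, 464.908] ↔ index [251, 350].
251 + (397.463−387.004)·(350−251)/(464.908−387.004) = 251 + 10.459·99/77.904 ≈ 264.29, so AQI = 264.
Kathmandu 433.569: bracket 387.004–464.908 → index 251–350; slope 99/77.904, offset 46.565.
AQI = 251 + 99/77.904·46.565 ≈ 310.17 ⇒ 310.
Phoenix 356.285: bracket 338.924–387.003 → index 151–250; slope 99/48.079, offset 17.361.
AQI = 151 + 99/48.079·17.361 ≈ 186.75 ⇒ 187.
Tehran 273.604: bracket 212.211–338.923 → index 101–150; slope 49/126.712, offset 61.393.
AQI = 101 + 49/126.712·61.393 ≈ 124.74 ⇒ 125.
AQIs: Mexico City=30, Jakarta=264, Kathmandu=310, Phoenix=187, Tehran=125. Sum = 30 + 264 + 310 + 187 + 125 = 916.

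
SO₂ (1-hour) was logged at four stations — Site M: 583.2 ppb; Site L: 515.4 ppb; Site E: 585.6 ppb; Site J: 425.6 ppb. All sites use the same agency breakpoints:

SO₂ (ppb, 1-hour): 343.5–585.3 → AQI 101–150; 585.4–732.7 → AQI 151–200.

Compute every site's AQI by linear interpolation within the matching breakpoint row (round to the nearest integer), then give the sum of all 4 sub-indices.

555

Site M 583.2: bracket 343.5–585.3 → index 101–150; slope 49/241.8, offset 239.7.
AQI = 101 + 49/241.8·239.7 ≈ 149.57 ⇒ 150.
Site L 515.4: bracket 343.5–585.3 → index 101–150; slope 49/241.8, offset 171.9.
AQI = 101 + 49/241.8·171.9 ≈ 135.83 ⇒ 136.
Site E: 585.6 ∈ [585.4, 732.7] ↔ index [151, 200].
151 + (585.6−585.4)·(200−151)/(732.7−585.4) = 151 + 0.2·49/147.3 ≈ 151.07, so AQI = 151.
Site J 425.6: bracket 343.5–585.3 → index 101–150; slope 49/241.8, offset 82.1.
AQI = 101 + 49/241.8·82.1 ≈ 117.64 ⇒ 118.
AQIs: Site M=150, Site L=136, Site E=151, Site J=118. Sum = 150 + 136 + 151 + 118 = 555.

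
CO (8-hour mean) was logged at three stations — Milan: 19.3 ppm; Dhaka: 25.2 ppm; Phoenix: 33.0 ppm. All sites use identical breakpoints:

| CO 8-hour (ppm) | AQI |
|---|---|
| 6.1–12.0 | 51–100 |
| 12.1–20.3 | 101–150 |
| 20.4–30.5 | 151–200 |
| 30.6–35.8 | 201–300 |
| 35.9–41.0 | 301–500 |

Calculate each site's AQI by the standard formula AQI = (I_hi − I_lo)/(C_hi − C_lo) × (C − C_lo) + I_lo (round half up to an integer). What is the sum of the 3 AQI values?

565

Milan: row 12.1–20.3 (AQI 101–150). (150−101)·(19.3−12.1)/(20.3−12.1) + 101 = 49·7.2/8.2 + 101 ≈ 144.02 → 144.
Dhaka 25.2: bracket 20.4–30.5 → index 151–200; slope 49/10.1, offset 4.8.
AQI = 151 + 49/10.1·4.8 ≈ 174.29 ⇒ 174.
Phoenix: 33.0 ∈ [30.6, 35.8] ↔ index [201, 300].
201 + (33.0−30.6)·(300−201)/(35.8−30.6) = 201 + 2.4·99/5.2 ≈ 246.69, so AQI = 247.
AQIs: Milan=144, Dhaka=174, Phoenix=247. Sum = 144 + 174 + 247 = 565.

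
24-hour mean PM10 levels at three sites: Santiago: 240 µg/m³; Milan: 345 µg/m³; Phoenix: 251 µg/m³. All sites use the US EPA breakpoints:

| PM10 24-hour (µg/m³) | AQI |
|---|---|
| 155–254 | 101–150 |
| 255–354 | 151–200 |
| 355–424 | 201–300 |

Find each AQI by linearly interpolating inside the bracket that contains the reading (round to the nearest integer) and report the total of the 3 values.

488

Santiago 240: bracket 155–254 → index 101–150; slope 49/99, offset 85.
AQI = 101 + 49/99·85 ≈ 143.07 ⇒ 143.
Milan: 345 lies in 255–354, so I_lo=151, I_hi=200, C_lo=255, C_hi=354.
(200−151)/(354−255) × (345−255) + 151 = 49/99 × 90 + 151 ≈ 195.55 → 196.
Phoenix: row 155–254 (AQI 101–150). (150−101)·(251−155)/(254−155) + 101 = 49·96/99 + 101 ≈ 148.52 → 149.
AQIs: Santiago=143, Milan=196, Phoenix=149. Sum = 143 + 196 + 149 = 488.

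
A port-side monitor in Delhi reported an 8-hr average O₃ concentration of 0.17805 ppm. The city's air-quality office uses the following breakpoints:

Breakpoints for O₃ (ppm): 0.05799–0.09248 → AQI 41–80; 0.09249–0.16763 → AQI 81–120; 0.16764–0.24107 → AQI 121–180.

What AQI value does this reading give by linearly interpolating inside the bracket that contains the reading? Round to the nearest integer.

O₃: 0.17805 lies in 0.16764–0.24107, so I_lo=121, I_hi=180, C_lo=0.16764, C_hi=0.24107.
(180−121)/(0.24107−0.16764) × (0.17805−0.16764) + 121 = 59/0.07343 × 0.01041 + 121 ≈ 129.36 → 129.

129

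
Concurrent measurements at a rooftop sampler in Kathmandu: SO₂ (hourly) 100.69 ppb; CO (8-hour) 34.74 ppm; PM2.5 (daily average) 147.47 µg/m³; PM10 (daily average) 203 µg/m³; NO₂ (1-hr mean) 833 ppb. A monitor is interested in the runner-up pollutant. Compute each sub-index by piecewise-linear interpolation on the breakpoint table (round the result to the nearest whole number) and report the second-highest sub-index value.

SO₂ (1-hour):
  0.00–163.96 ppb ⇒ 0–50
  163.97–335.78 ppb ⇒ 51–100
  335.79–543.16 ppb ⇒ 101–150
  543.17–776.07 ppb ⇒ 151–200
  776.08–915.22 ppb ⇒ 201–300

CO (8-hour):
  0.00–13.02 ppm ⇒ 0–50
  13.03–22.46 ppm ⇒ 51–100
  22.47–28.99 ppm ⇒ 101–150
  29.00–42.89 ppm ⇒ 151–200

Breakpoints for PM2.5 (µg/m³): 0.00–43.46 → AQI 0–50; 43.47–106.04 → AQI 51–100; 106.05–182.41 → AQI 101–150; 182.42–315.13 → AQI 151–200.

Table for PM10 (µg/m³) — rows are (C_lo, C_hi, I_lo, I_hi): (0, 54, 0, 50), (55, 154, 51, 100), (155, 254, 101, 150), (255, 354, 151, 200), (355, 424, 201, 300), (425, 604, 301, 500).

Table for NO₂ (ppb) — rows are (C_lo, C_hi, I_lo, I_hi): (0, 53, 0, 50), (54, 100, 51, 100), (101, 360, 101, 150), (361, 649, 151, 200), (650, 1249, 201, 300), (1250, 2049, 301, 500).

SO₂: row 0.00–163.96 (AQI 0–50). (50−0)·(100.69−0.00)/(163.96−0.00) + 0 = 50·100.69/163.96 + 0 ≈ 30.71 → 31.
CO: 34.74 ∈ [29.00, 42.89] ↔ index [151, 200].
151 + (34.74−29.00)·(200−151)/(42.89−29.00) = 151 + 5.74·49/13.89 ≈ 171.25, so AQI = 171.
PM2.5 147.47: bracket 106.05–182.41 → index 101–150; slope 49/76.36, offset 41.42.
AQI = 101 + 49/76.36·41.42 ≈ 127.58 ⇒ 128.
PM10: 203 ∈ [155, 254] ↔ index [101, 150].
101 + (203−155)·(150−101)/(254−155) = 101 + 48·49/99 ≈ 124.76, so AQI = 125.
NO₂ 833: bracket 650–1249 → index 201–300; slope 99/599, offset 183.
AQI = 201 + 99/599·183 ≈ 231.25 ⇒ 231.
Sub-indices: SO₂→31, CO→171, PM2.5→128, PM10→125, NO₂→231. Ranked high→low: 231, 171, 128, 125, 31. Second-highest sub-index = 171.

171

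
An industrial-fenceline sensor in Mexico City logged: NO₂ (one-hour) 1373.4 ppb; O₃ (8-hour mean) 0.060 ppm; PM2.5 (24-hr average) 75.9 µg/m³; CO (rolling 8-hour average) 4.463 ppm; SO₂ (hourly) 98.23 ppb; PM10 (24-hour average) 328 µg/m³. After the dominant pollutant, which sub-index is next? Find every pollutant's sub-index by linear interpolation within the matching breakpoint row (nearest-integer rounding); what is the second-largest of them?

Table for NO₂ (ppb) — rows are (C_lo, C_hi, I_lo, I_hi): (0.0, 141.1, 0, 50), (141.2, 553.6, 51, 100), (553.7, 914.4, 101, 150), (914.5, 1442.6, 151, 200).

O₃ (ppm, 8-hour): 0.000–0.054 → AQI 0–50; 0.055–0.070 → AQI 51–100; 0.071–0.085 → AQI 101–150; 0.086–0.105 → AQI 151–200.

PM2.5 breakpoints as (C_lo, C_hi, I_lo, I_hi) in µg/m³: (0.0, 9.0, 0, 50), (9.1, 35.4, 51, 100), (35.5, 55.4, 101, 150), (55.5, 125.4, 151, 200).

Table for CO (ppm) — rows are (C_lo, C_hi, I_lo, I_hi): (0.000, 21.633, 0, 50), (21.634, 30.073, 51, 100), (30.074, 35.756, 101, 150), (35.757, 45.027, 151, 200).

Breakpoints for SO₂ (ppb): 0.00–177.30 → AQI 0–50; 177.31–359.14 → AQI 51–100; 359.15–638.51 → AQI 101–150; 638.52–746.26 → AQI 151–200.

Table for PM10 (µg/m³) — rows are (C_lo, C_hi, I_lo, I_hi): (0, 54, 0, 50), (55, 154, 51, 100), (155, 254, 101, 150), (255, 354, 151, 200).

187

NO₂ 1373.4: bracket 914.5–1442.6 → index 151–200; slope 49/528.1, offset 458.9.
AQI = 151 + 49/528.1·458.9 ≈ 193.58 ⇒ 194.
O₃ 0.060: bracket 0.055–0.070 → index 51–100; slope 49/0.015, offset 0.005.
AQI = 51 + 49/0.015·0.005 ≈ 67.33 ⇒ 67.
PM2.5 75.9: bracket 55.5–125.4 → index 151–200; slope 49/69.9, offset 20.4.
AQI = 151 + 49/69.9·20.4 ≈ 165.30 ⇒ 165.
CO 4.463: bracket 0.000–21.633 → index 0–50; slope 50/21.633, offset 4.463.
AQI = 0 + 50/21.633·4.463 ≈ 10.32 ⇒ 10.
SO₂: row 0.00–177.30 (AQI 0–50). (50−0)·(98.23−0.00)/(177.30−0.00) + 0 = 50·98.23/177.30 + 0 ≈ 27.70 → 28.
PM10: 328 lies in 255–354, so I_lo=151, I_hi=200, C_lo=255, C_hi=354.
(200−151)/(354−255) × (328−255) + 151 = 49/99 × 73 + 151 ≈ 187.13 → 187.
Sub-indices: NO₂→194, O₃→67, PM2.5→165, CO→10, SO₂→28, PM10→187. Ranked high→low: 194, 187, 165, 67, 28, 10. Second-highest sub-index = 187.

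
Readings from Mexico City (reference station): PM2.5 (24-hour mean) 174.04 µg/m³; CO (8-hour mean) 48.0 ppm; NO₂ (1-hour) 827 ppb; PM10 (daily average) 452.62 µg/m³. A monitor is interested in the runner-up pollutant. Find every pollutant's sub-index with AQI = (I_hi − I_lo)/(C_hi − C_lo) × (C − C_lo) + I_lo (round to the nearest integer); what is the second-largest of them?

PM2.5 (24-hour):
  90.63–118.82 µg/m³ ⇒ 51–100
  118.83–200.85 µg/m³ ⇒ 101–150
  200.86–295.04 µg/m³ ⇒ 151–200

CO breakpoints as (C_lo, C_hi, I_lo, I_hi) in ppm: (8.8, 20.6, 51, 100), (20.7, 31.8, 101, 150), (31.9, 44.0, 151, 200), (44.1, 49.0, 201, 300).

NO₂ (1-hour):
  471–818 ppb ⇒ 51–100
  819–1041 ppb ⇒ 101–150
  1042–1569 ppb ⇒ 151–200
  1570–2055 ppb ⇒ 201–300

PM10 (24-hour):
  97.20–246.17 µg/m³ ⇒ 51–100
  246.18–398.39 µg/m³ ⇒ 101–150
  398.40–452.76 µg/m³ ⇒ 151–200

PM2.5: 174.04 ∈ [118.83, 200.85] ↔ index [101, 150].
101 + (174.04−118.83)·(150−101)/(200.85−118.83) = 101 + 55.21·49/82.02 ≈ 133.98, so AQI = 134.
CO 48.0: bracket 44.1–49.0 → index 201–300; slope 99/4.9, offset 3.9.
AQI = 201 + 99/4.9·3.9 ≈ 279.80 ⇒ 280.
NO₂: row 819–1041 (AQI 101–150). (150−101)·(827−819)/(1041−819) + 101 = 49·8/222 + 101 ≈ 102.77 → 103.
PM10: 452.62 ∈ [398.40, 452.76] ↔ index [151, 200].
151 + (452.62−398.40)·(200−151)/(452.76−398.40) = 151 + 54.22·49/54.36 ≈ 199.87, so AQI = 200.
Sub-indices: PM2.5→134, CO→280, NO₂→103, PM10→200. Ranked high→low: 280, 200, 134, 103. Second-highest sub-index = 200.

200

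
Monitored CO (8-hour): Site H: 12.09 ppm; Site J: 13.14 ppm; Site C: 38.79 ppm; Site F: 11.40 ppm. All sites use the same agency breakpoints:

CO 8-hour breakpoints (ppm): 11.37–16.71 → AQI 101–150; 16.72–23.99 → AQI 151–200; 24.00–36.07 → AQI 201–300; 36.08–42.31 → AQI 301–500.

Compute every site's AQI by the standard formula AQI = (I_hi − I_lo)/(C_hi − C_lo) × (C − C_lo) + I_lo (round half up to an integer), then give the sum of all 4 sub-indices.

Site H: row 11.37–16.71 (AQI 101–150). (150−101)·(12.09−11.37)/(16.71−11.37) + 101 = 49·0.72/5.34 + 101 ≈ 107.61 → 108.
Site J: 13.14 lies in 11.37–16.71, so I_lo=101, I_hi=150, C_lo=11.37, C_hi=16.71.
(150−101)/(16.71−11.37) × (13.14−11.37) + 101 = 49/5.34 × 1.77 + 101 ≈ 117.24 → 117.
Site C: row 36.08–42.31 (AQI 301–500). (500−301)·(38.79−36.08)/(42.31−36.08) + 301 = 199·2.71/6.23 + 301 ≈ 387.56 → 388.
Site F: 11.40 ∈ [11.37, 16.71] ↔ index [101, 150].
101 + (11.40−11.37)·(150−101)/(16.71−11.37) = 101 + 0.03·49/5.34 ≈ 101.28, so AQI = 101.
AQIs: Site H=108, Site J=117, Site C=388, Site F=101. Sum = 108 + 117 + 388 + 101 = 714.

714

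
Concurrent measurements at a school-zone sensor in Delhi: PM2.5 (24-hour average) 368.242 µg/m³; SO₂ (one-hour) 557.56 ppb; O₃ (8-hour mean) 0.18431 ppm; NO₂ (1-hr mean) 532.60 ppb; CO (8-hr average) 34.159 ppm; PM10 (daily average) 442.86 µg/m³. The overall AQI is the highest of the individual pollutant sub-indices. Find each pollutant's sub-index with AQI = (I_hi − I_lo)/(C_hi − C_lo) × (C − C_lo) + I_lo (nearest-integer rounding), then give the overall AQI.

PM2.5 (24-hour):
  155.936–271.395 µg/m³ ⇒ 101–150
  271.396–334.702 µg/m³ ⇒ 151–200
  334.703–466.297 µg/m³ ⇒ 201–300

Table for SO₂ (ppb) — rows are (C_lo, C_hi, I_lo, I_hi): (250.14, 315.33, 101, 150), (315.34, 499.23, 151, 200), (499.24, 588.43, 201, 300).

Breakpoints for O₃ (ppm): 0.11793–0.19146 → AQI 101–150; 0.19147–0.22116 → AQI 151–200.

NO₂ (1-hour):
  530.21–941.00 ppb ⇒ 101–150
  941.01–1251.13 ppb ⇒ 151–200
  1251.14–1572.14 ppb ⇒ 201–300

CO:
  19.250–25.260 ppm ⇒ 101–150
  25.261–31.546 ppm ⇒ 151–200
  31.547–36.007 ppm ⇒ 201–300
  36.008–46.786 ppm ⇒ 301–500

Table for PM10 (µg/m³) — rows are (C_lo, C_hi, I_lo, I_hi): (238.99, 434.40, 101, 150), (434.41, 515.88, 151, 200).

PM2.5: 368.242 ∈ [334.703, 466.297] ↔ index [201, 300].
201 + (368.242−334.703)·(300−201)/(466.297−334.703) = 201 + 33.539·99/131.594 ≈ 226.23, so AQI = 226.
SO₂: row 499.24–588.43 (AQI 201–300). (300−201)·(557.56−499.24)/(588.43−499.24) + 201 = 99·58.32/89.19 + 201 ≈ 265.73 → 266.
O₃: row 0.11793–0.19146 (AQI 101–150). (150−101)·(0.18431−0.11793)/(0.19146−0.11793) + 101 = 49·0.06638/0.07353 + 101 ≈ 145.24 → 145.
NO₂ 532.60: bracket 530.21–941.00 → index 101–150; slope 49/410.79, offset 2.39.
AQI = 101 + 49/410.79·2.39 ≈ 101.29 ⇒ 101.
CO: 34.159 lies in 31.547–36.007, so I_lo=201, I_hi=300, C_lo=31.547, C_hi=36.007.
(300−201)/(36.007−31.547) × (34.159−31.547) + 201 = 99/4.460 × 2.612 + 201 ≈ 258.98 → 259.
PM10: 442.86 ∈ [434.41, 515.88] ↔ index [151, 200].
151 + (442.86−434.41)·(200−151)/(515.88−434.41) = 151 + 8.45·49/81.47 ≈ 156.08, so AQI = 156.
Sub-indices: PM2.5→226, SO₂→266, O₃→145, NO₂→101, CO→259, PM10→156. Overall AQI = max = 266; dominant pollutant is SO₂.
AQI 266: Very Unhealthy.

266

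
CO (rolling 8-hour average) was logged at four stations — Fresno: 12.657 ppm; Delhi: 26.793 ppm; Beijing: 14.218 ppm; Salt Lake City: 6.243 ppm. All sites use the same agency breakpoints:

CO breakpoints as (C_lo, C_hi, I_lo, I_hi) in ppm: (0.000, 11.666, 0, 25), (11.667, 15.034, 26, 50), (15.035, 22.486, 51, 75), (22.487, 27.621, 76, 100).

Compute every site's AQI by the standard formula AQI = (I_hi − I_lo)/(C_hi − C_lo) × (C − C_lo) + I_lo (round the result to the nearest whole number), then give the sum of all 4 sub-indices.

186

Fresno 12.657: bracket 11.667–15.034 → index 26–50; slope 24/3.367, offset 0.990.
AQI = 26 + 24/3.367·0.990 ≈ 33.06 ⇒ 33.
Delhi: 26.793 lies in 22.487–27.621, so I_lo=76, I_hi=100, C_lo=22.487, C_hi=27.621.
(100−76)/(27.621−22.487) × (26.793−22.487) + 76 = 24/5.134 × 4.306 + 76 ≈ 96.13 → 96.
Beijing: row 11.667–15.034 (AQI 26–50). (50−26)·(14.218−11.667)/(15.034−11.667) + 26 = 24·2.551/3.367 + 26 ≈ 44.18 → 44.
Salt Lake City: row 0.000–11.666 (AQI 0–25). (25−0)·(6.243−0.000)/(11.666−0.000) + 0 = 25·6.243/11.666 + 0 ≈ 13.38 → 13.
AQIs: Fresno=33, Delhi=96, Beijing=44, Salt Lake City=13. Sum = 33 + 96 + 44 + 13 = 186.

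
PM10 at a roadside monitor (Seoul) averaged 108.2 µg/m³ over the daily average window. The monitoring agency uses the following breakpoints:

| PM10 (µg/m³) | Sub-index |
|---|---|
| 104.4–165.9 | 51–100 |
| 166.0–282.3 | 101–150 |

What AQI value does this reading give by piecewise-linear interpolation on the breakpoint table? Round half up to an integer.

54

PM10: row 104.4–165.9 (AQI 51–100). (100−51)·(108.2−104.4)/(165.9−104.4) + 51 = 49·3.8/61.5 + 51 ≈ 54.03 → 54.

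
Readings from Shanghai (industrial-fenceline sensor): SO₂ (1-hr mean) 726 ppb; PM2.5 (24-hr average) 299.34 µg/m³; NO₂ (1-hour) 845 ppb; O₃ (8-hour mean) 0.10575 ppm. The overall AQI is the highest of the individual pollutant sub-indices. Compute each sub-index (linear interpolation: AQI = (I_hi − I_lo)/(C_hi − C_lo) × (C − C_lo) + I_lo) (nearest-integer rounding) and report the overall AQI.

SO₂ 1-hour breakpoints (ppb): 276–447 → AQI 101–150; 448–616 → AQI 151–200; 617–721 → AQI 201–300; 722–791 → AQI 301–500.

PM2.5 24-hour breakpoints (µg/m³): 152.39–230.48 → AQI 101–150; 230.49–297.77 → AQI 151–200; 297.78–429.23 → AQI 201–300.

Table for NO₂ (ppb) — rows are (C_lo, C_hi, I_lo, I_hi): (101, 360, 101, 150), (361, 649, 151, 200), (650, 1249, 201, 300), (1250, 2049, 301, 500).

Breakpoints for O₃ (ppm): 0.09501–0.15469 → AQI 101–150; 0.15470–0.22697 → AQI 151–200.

SO₂ 726: bracket 722–791 → index 301–500; slope 199/69, offset 4.
AQI = 301 + 199/69·4 ≈ 312.54 ⇒ 313.
PM2.5 299.34: bracket 297.78–429.23 → index 201–300; slope 99/131.45, offset 1.56.
AQI = 201 + 99/131.45·1.56 ≈ 202.17 ⇒ 202.
NO₂: 845 lies in 650–1249, so I_lo=201, I_hi=300, C_lo=650, C_hi=1249.
(300−201)/(1249−650) × (845−650) + 201 = 99/599 × 195 + 201 ≈ 233.23 → 233.
O₃ 0.10575: bracket 0.09501–0.15469 → index 101–150; slope 49/0.05968, offset 0.01074.
AQI = 101 + 49/0.05968·0.01074 ≈ 109.82 ⇒ 110.
Sub-indices: SO₂→313, PM2.5→202, NO₂→233, O₃→110. Overall AQI = max = 313; dominant pollutant is SO₂.

313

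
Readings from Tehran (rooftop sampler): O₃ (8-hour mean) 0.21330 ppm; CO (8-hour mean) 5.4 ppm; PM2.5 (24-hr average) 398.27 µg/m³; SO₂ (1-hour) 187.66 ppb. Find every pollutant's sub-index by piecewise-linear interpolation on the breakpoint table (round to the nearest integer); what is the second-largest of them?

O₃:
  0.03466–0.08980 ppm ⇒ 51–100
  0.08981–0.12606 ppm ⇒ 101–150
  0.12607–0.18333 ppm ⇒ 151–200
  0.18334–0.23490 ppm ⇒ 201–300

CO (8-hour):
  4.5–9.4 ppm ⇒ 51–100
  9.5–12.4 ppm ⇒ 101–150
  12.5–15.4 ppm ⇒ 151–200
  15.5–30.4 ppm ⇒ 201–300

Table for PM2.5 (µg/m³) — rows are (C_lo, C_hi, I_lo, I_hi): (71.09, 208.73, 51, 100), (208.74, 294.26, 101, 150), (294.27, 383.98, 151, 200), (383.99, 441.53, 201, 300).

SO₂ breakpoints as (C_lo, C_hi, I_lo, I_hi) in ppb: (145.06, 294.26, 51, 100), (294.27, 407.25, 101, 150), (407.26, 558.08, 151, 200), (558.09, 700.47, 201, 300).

226

O₃: row 0.18334–0.23490 (AQI 201–300). (300−201)·(0.21330−0.18334)/(0.23490−0.18334) + 201 = 99·0.02996/0.05156 + 201 ≈ 258.53 → 259.
CO 5.4: bracket 4.5–9.4 → index 51–100; slope 49/4.9, offset 0.9.
AQI = 51 + 49/4.9·0.9 ≈ 60.00 ⇒ 60.
PM2.5: 398.27 lies in 383.99–441.53, so I_lo=201, I_hi=300, C_lo=383.99, C_hi=441.53.
(300−201)/(441.53−383.99) × (398.27−383.99) + 201 = 99/57.54 × 14.28 + 201 ≈ 225.57 → 226.
SO₂ 187.66: bracket 145.06–294.26 → index 51–100; slope 49/149.20, offset 42.60.
AQI = 51 + 49/149.20·42.60 ≈ 64.99 ⇒ 65.
Sub-indices: O₃→259, CO→60, PM2.5→226, SO₂→65. Ranked high→low: 259, 226, 65, 60. Second-highest sub-index = 226.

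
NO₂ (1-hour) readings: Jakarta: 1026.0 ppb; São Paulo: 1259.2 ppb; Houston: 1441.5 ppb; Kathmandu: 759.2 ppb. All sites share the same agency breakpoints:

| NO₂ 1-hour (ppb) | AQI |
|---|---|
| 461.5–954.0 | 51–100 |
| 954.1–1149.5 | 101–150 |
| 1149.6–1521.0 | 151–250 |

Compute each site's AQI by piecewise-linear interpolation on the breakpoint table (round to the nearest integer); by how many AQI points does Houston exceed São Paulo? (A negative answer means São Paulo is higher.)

Jakarta: row 954.1–1149.5 (AQI 101–150). (150−101)·(1026.0−954.1)/(1149.5−954.1) + 101 = 49·71.9/195.4 + 101 ≈ 119.03 → 119.
São Paulo 1259.2: bracket 1149.6–1521.0 → index 151–250; slope 99/371.4, offset 109.6.
AQI = 151 + 99/371.4·109.6 ≈ 180.21 ⇒ 180.
Houston: 1441.5 lies in 1149.6–1521.0, so I_lo=151, I_hi=250, C_lo=1149.6, C_hi=1521.0.
(250−151)/(1521.0−1149.6) × (1441.5−1149.6) + 151 = 99/371.4 × 291.9 + 151 ≈ 228.81 → 229.
Kathmandu: 759.2 lies in 461.5–954.0, so I_lo=51, I_hi=100, C_lo=461.5, C_hi=954.0.
(100−51)/(954.0−461.5) × (759.2−461.5) + 51 = 49/492.5 × 297.7 + 51 ≈ 80.62 → 81.
AQIs: Jakarta=119, São Paulo=180, Houston=229, Kathmandu=81. Houston (229) − São Paulo (180) = 49.

49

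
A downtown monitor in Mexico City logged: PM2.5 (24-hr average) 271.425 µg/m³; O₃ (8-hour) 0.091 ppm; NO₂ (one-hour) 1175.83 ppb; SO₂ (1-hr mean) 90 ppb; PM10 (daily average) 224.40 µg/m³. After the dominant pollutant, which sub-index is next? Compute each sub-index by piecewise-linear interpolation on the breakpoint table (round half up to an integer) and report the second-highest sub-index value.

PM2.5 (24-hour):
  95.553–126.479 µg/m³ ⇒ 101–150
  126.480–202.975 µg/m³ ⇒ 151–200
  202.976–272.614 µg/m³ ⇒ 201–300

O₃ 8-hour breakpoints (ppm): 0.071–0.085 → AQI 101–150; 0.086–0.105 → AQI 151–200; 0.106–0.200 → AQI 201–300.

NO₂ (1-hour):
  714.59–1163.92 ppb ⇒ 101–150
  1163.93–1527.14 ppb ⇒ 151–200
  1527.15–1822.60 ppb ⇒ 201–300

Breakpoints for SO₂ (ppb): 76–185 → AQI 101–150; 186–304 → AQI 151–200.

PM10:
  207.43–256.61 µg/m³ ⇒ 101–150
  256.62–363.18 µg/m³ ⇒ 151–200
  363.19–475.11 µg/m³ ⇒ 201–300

PM2.5 271.425: bracket 202.976–272.614 → index 201–300; slope 99/69.638, offset 68.449.
AQI = 201 + 99/69.638·68.449 ≈ 298.31 ⇒ 298.
O₃: row 0.086–0.105 (AQI 151–200). (200−151)·(0.091−0.086)/(0.105−0.086) + 151 = 49·0.005/0.019 + 151 ≈ 163.89 → 164.
NO₂ 1175.83: bracket 1163.93–1527.14 → index 151–200; slope 49/363.21, offset 11.90.
AQI = 151 + 49/363.21·11.90 ≈ 152.61 ⇒ 153.
SO₂ 90: bracket 76–185 → index 101–150; slope 49/109, offset 14.
AQI = 101 + 49/109·14 ≈ 107.29 ⇒ 107.
PM10: row 207.43–256.61 (AQI 101–150). (150−101)·(224.40−207.43)/(256.61−207.43) + 101 = 49·16.97/49.18 + 101 ≈ 117.91 → 118.
Sub-indices: PM2.5→298, O₃→164, NO₂→153, SO₂→107, PM10→118. Ranked high→low: 298, 164, 153, 118, 107. Second-highest sub-index = 164.

164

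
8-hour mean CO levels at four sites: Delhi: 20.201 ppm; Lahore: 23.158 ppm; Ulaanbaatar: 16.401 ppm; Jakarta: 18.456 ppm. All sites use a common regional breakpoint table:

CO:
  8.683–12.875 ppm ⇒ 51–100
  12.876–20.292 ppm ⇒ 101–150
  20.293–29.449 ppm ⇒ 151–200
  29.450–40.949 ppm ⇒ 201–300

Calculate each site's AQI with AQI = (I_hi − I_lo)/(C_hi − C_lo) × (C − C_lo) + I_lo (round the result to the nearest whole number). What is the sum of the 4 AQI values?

577

Delhi 20.201: bracket 12.876–20.292 → index 101–150; slope 49/7.416, offset 7.325.
AQI = 101 + 49/7.416·7.325 ≈ 149.40 ⇒ 149.
Lahore: 23.158 ∈ [20.293, 29.449] ↔ index [151, 200].
151 + (23.158−20.293)·(200−151)/(29.449−20.293) = 151 + 2.865·49/9.156 ≈ 166.33, so AQI = 166.
Ulaanbaatar: row 12.876–20.292 (AQI 101–150). (150−101)·(16.401−12.876)/(20.292−12.876) + 101 = 49·3.525/7.416 + 101 ≈ 124.29 → 124.
Jakarta: row 12.876–20.292 (AQI 101–150). (150−101)·(18.456−12.876)/(20.292−12.876) + 101 = 49·5.580/7.416 + 101 ≈ 137.87 → 138.
AQIs: Delhi=149, Lahore=166, Ulaanbaatar=124, Jakarta=138. Sum = 149 + 166 + 124 + 138 = 577.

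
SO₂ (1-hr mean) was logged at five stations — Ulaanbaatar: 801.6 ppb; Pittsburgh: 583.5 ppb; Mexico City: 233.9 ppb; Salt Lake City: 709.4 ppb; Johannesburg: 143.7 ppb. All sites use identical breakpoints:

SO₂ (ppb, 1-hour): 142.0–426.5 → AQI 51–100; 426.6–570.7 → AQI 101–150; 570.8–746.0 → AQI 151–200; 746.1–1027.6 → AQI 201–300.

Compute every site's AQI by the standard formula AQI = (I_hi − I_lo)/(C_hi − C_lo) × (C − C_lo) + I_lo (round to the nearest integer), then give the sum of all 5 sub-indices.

684

Ulaanbaatar: row 746.1–1027.6 (AQI 201–300). (300−201)·(801.6−746.1)/(1027.6−746.1) + 201 = 99·55.5/281.5 + 201 ≈ 220.52 → 221.
Pittsburgh: 583.5 lies in 570.8–746.0, so I_lo=151, I_hi=200, C_lo=570.8, C_hi=746.0.
(200−151)/(746.0−570.8) × (583.5−570.8) + 151 = 49/175.2 × 12.7 + 151 ≈ 154.55 → 155.
Mexico City 233.9: bracket 142.0–426.5 → index 51–100; slope 49/284.5, offset 91.9.
AQI = 51 + 49/284.5·91.9 ≈ 66.83 ⇒ 67.
Salt Lake City: row 570.8–746.0 (AQI 151–200). (200−151)·(709.4−570.8)/(746.0−570.8) + 151 = 49·138.6/175.2 + 151 ≈ 189.76 → 190.
Johannesburg: 143.7 lies in 142.0–426.5, so I_lo=51, I_hi=100, C_lo=142.0, C_hi=426.5.
(100−51)/(426.5−142.0) × (143.7−142.0) + 51 = 49/284.5 × 1.7 + 51 ≈ 51.29 → 51.
AQIs: Ulaanbaatar=221, Pittsburgh=155, Mexico City=67, Salt Lake City=190, Johannesburg=51. Sum = 221 + 155 + 67 + 190 + 51 = 684.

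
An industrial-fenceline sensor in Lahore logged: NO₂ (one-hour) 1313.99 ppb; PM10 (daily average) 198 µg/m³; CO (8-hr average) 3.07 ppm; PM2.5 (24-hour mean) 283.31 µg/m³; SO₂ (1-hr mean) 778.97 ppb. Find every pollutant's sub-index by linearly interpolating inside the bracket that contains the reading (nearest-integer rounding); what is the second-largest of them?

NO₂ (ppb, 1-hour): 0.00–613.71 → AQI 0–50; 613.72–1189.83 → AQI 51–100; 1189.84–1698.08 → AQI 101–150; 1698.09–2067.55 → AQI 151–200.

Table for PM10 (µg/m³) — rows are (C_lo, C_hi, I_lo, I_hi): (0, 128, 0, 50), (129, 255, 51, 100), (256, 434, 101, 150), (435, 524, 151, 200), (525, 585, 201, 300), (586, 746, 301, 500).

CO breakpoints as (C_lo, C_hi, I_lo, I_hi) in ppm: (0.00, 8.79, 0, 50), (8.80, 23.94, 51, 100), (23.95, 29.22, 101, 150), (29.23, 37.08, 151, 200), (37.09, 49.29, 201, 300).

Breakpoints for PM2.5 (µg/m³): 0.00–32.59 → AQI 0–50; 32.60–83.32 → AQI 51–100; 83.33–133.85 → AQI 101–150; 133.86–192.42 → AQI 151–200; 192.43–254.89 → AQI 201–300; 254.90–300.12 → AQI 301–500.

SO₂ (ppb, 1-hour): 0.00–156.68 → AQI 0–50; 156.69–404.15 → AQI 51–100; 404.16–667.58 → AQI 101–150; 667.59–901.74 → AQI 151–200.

NO₂: 1313.99 ∈ [1189.84, 1698.08] ↔ index [101, 150].
101 + (1313.99−1189.84)·(150−101)/(1698.08−1189.84) = 101 + 124.15·49/508.24 ≈ 112.97, so AQI = 113.
PM10: 198 lies in 129–255, so I_lo=51, I_hi=100, C_lo=129, C_hi=255.
(100−51)/(255−129) × (198−129) + 51 = 49/126 × 69 + 51 ≈ 77.83 → 78.
CO: 3.07 lies in 0.00–8.79, so I_lo=0, I_hi=50, C_lo=0.00, C_hi=8.79.
(50−0)/(8.79−0.00) × (3.07−0.00) + 0 = 50/8.79 × 3.07 + 0 ≈ 17.46 → 17.
PM2.5: row 254.90–300.12 (AQI 301–500). (500−301)·(283.31−254.90)/(300.12−254.90) + 301 = 199·28.41/45.22 + 301 ≈ 426.02 → 426.
SO₂ 778.97: bracket 667.59–901.74 → index 151–200; slope 49/234.15, offset 111.38.
AQI = 151 + 49/234.15·111.38 ≈ 174.31 ⇒ 174.
Sub-indices: NO₂→113, PM10→78, CO→17, PM2.5→426, SO₂→174. Ranked high→low: 426, 174, 113, 78, 17. Second-highest sub-index = 174.

174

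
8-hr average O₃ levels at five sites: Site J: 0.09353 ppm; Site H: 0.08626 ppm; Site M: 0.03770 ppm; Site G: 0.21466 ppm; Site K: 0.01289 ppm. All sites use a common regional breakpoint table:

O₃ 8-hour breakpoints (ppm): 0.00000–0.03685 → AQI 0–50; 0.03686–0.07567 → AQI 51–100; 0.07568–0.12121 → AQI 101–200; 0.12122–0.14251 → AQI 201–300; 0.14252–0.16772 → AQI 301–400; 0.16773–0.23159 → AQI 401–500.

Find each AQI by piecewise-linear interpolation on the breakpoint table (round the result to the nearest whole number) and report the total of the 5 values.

807

Site J: row 0.07568–0.12121 (AQI 101–200). (200−101)·(0.09353−0.07568)/(0.12121−0.07568) + 101 = 99·0.01785/0.04553 + 101 ≈ 139.81 → 140.
Site H: 0.08626 lies in 0.07568–0.12121, so I_lo=101, I_hi=200, C_lo=0.07568, C_hi=0.12121.
(200−101)/(0.12121−0.07568) × (0.08626−0.07568) + 101 = 99/0.04553 × 0.01058 + 101 ≈ 124.01 → 124.
Site M: 0.03770 lies in 0.03686–0.07567, so I_lo=51, I_hi=100, C_lo=0.03686, C_hi=0.07567.
(100−51)/(0.07567−0.03686) × (0.03770−0.03686) + 51 = 49/0.03881 × 0.00084 + 51 ≈ 52.06 → 52.
Site G 0.21466: bracket 0.16773–0.23159 → index 401–500; slope 99/0.06386, offset 0.04693.
AQI = 401 + 99/0.06386·0.04693 ≈ 473.75 ⇒ 474.
Site K 0.01289: bracket 0.00000–0.03685 → index 0–50; slope 50/0.03685, offset 0.01289.
AQI = 0 + 50/0.03685·0.01289 ≈ 17.49 ⇒ 17.
AQIs: Site J=140, Site H=124, Site M=52, Site G=474, Site K=17. Sum = 140 + 124 + 52 + 474 + 17 = 807.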